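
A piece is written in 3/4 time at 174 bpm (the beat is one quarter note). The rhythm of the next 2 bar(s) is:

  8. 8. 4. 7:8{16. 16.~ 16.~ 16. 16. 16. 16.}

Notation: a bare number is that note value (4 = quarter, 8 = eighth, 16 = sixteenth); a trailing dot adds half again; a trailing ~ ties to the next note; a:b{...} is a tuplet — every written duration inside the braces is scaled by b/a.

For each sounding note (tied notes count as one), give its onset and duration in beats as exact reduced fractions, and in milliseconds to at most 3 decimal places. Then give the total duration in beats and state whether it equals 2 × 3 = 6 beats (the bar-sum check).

1) 0.0ms=0b +258.621ms=3/4b
2) 258.621ms=3/4b +258.621ms=3/4b
3) 517.241ms=3/2b +517.241ms=3/2b
4) 1034.483ms=3b +147.783ms=3/7b
5) 1182.266ms=24/7b +443.35ms=9/7b
6) 1625.616ms=33/7b +147.783ms=3/7b
7) 1773.399ms=36/7b +147.783ms=3/7b
8) 1921.182ms=39/7b +147.783ms=3/7b
Σ=6b of 6 (174bpm 3/4) — PASS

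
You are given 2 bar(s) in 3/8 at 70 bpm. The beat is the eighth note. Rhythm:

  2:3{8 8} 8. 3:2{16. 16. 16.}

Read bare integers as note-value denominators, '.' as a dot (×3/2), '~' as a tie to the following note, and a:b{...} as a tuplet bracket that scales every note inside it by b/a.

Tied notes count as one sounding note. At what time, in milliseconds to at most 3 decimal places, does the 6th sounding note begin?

note 6 onset = 11/2b = 4714.286ms

1. 0.0ms @ 0 + 1285.714ms (3/2)
2. 1285.714ms @ 3/2 + 1285.714ms (3/2)
3. 2571.429ms @ 3 + 1285.714ms (3/2)
4. 3857.143ms @ 9/2 + 428.571ms (1/2)
5. 4285.714ms @ 5 + 428.571ms (1/2)
6. 4714.286ms @ 11/2 + 428.571ms (1/2)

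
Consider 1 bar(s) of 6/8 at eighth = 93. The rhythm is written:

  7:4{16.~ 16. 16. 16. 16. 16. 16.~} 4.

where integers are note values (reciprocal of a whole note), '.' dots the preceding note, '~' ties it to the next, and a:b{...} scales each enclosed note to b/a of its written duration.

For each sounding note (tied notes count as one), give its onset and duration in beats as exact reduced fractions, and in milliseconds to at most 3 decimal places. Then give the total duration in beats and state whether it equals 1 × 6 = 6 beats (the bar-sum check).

1) 0.0ms=0b +552.995ms=6/7b
2) 552.995ms=6/7b +276.498ms=3/7b
3) 829.493ms=9/7b +276.498ms=3/7b
4) 1105.991ms=12/7b +276.498ms=3/7b
5) 1382.488ms=15/7b +276.498ms=3/7b
6) 1658.986ms=18/7b +2211.982ms=24/7b
Σ=6b of 6 (93bpm 6/8) — PASS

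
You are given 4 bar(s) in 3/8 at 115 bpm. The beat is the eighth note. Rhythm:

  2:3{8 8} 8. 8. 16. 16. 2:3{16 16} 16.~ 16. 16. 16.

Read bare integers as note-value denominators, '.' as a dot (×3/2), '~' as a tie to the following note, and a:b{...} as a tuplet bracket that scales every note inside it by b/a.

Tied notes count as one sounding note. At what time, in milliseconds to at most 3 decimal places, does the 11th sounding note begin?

note 11 onset = 45/4b = 5869.565ms

1. 0.0ms @ 0 + 782.609ms (3/2)
2. 782.609ms @ 3/2 + 782.609ms (3/2)
3. 1565.217ms @ 3 + 782.609ms (3/2)
4. 2347.826ms @ 9/2 + 782.609ms (3/2)
5. 3130.435ms @ 6 + 391.304ms (3/4)
6. 3521.739ms @ 27/4 + 391.304ms (3/4)
7. 3913.043ms @ 15/2 + 391.304ms (3/4)
8. 4304.348ms @ 33/4 + 391.304ms (3/4)
9. 4695.652ms @ 9 + 782.609ms (3/2)
10. 5478.261ms @ 21/2 + 391.304ms (3/4)
11. 5869.565ms @ 45/4 + 391.304ms (3/4)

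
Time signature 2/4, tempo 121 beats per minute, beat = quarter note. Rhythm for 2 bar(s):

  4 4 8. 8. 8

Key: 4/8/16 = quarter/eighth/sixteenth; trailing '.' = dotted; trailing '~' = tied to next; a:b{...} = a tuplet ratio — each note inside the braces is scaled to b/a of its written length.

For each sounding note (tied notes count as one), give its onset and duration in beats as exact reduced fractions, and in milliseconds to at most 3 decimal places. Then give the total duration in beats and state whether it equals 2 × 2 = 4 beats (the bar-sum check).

1) 0.0ms=0b +495.868ms=1b
2) 495.868ms=1b +495.868ms=1b
3) 991.736ms=2b +371.901ms=3/4b
4) 1363.636ms=11/4b +371.901ms=3/4b
5) 1735.537ms=7/2b +247.934ms=1/2b
Σ=4b of 4 (121bpm 2/4) — PASS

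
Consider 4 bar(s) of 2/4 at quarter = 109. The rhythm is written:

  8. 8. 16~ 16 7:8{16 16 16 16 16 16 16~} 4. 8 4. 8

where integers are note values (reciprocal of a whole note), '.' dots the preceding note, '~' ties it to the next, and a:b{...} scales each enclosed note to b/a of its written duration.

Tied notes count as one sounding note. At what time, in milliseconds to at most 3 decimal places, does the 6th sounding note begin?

note 6 onset = 18/7b = 1415.465ms

1. 0.0ms @ 0 + 412.844ms (3/4)
2. 412.844ms @ 3/4 + 412.844ms (3/4)
3. 825.688ms @ 3/2 + 275.229ms (1/2)
4. 1100.917ms @ 2 + 157.274ms (2/7)
5. 1258.191ms @ 16/7 + 157.274ms (2/7)
6. 1415.465ms @ 18/7 + 157.274ms (2/7)
7. 1572.739ms @ 20/7 + 157.274ms (2/7)
8. 1730.013ms @ 22/7 + 157.274ms (2/7)
9. 1887.287ms @ 24/7 + 157.274ms (2/7)
10. 2044.561ms @ 26/7 + 982.962ms (25/14)
11. 3027.523ms @ 11/2 + 275.229ms (1/2)
12. 3302.752ms @ 6 + 825.688ms (3/2)
13. 4128.44ms @ 15/2 + 275.229ms (1/2)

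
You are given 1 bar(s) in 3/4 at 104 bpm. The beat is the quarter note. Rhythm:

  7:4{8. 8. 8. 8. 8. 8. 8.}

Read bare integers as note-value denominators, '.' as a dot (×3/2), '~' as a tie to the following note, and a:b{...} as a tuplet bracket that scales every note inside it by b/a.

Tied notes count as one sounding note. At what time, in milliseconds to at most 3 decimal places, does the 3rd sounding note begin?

note 3 onset = 6/7b = 494.505ms

1. 0.0ms @ 0 + 247.253ms (3/7)
2. 247.253ms @ 3/7 + 247.253ms (3/7)
3. 494.505ms @ 6/7 + 247.253ms (3/7)
4. 741.758ms @ 9/7 + 247.253ms (3/7)
5. 989.011ms @ 12/7 + 247.253ms (3/7)
6. 1236.264ms @ 15/7 + 247.253ms (3/7)
7. 1483.516ms @ 18/7 + 247.253ms (3/7)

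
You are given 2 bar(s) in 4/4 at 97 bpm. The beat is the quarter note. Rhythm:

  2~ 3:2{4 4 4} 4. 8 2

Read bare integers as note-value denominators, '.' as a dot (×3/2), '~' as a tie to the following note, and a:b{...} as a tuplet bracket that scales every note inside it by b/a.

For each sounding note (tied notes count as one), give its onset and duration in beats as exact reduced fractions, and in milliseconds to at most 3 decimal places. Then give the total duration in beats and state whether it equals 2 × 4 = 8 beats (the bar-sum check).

1) 0.0ms=0b +1649.485ms=8/3b
2) 1649.485ms=8/3b +412.371ms=2/3b
3) 2061.856ms=10/3b +412.371ms=2/3b
4) 2474.227ms=4b +927.835ms=3/2b
5) 3402.062ms=11/2b +309.278ms=1/2b
6) 3711.34ms=6b +1237.113ms=2b
Σ=8b of 8 (97bpm 4/4) — PASS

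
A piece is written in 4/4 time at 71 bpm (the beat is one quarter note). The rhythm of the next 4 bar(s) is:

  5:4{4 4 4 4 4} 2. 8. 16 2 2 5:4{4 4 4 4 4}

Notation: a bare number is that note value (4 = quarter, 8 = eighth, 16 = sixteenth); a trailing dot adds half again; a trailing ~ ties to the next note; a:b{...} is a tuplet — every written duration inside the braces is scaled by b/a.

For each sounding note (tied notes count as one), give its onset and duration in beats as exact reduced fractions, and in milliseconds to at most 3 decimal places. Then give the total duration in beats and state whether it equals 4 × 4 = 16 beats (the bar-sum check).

1) 0.0ms=0b +676.056ms=4/5b
2) 676.056ms=4/5b +676.056ms=4/5b
3) 1352.113ms=8/5b +676.056ms=4/5b
4) 2028.169ms=12/5b +676.056ms=4/5b
5) 2704.225ms=16/5b +676.056ms=4/5b
6) 3380.282ms=4b +2535.211ms=3b
7) 5915.493ms=7b +633.803ms=3/4b
8) 6549.296ms=31/4b +211.268ms=1/4b
9) 6760.563ms=8b +1690.141ms=2b
10) 8450.704ms=10b +1690.141ms=2b
11) 10140.845ms=12b +676.056ms=4/5b
12) 10816.901ms=64/5b +676.056ms=4/5b
13) 11492.958ms=68/5b +676.056ms=4/5b
14) 12169.014ms=72/5b +676.056ms=4/5b
15) 12845.07ms=76/5b +676.056ms=4/5b
Σ=16b of 16 (71bpm 4/4) — PASS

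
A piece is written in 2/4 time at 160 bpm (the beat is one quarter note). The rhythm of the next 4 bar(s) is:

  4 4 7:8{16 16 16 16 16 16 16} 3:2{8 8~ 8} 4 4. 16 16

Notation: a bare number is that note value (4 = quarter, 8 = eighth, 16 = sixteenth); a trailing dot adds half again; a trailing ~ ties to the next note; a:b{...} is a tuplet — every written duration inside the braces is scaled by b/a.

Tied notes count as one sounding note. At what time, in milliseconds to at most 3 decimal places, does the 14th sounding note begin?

1. 0.0ms @ 0 + 375.0ms (1)
2. 375.0ms @ 1 + 375.0ms (1)
3. 750.0ms @ 2 + 107.143ms (2/7)
4. 857.143ms @ 16/7 + 107.143ms (2/7)
5. 964.286ms @ 18/7 + 107.143ms (2/7)
6. 1071.429ms @ 20/7 + 107.143ms (2/7)
7. 1178.571ms @ 22/7 + 107.143ms (2/7)
8. 1285.714ms @ 24/7 + 107.143ms (2/7)
9. 1392.857ms @ 26/7 + 107.143ms (2/7)
10. 1500.0ms @ 4 + 125.0ms (1/3)
11. 1625.0ms @ 13/3 + 250.0ms (2/3)
12. 1875.0ms @ 5 + 375.0ms (1)
13. 2250.0ms @ 6 + 562.5ms (3/2)
14. 2812.5ms @ 15/2 + 93.75ms (1/4)
15. 2906.25ms @ 31/4 + 93.75ms (1/4)

note 14 onset = 15/2b = 2812.5ms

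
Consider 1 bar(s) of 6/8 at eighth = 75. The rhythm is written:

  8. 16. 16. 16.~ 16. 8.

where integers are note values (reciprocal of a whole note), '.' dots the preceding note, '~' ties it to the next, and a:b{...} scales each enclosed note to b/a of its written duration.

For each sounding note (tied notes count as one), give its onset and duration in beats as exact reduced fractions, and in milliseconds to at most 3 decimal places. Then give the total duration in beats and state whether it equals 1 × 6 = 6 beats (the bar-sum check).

1) 0.0ms=0b +1200.0ms=3/2b
2) 1200.0ms=3/2b +600.0ms=3/4b
3) 1800.0ms=9/4b +600.0ms=3/4b
4) 2400.0ms=3b +1200.0ms=3/2b
5) 3600.0ms=9/2b +1200.0ms=3/2b
Σ=6b of 6 (75bpm 6/8) — PASS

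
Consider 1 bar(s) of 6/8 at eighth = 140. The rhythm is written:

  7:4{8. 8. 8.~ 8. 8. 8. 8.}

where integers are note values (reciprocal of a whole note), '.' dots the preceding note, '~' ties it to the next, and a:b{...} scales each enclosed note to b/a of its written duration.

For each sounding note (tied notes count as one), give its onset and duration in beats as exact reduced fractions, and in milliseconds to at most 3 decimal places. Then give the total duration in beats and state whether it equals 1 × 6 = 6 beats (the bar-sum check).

1) 0.0ms=0b +367.347ms=6/7b
2) 367.347ms=6/7b +367.347ms=6/7b
3) 734.694ms=12/7b +734.694ms=12/7b
4) 1469.388ms=24/7b +367.347ms=6/7b
5) 1836.735ms=30/7b +367.347ms=6/7b
6) 2204.082ms=36/7b +367.347ms=6/7b
Σ=6b of 6 (140bpm 6/8) — PASS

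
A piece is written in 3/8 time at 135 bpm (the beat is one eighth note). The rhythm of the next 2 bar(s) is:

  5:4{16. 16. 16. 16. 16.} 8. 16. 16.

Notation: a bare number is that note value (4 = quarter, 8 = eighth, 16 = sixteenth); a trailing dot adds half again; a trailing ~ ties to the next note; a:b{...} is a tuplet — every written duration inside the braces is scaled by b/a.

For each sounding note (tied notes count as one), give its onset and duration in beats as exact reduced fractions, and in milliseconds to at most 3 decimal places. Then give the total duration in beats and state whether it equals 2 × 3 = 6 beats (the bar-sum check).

1) 0.0ms=0b +266.667ms=3/5b
2) 266.667ms=3/5b +266.667ms=3/5b
3) 533.333ms=6/5b +266.667ms=3/5b
4) 800.0ms=9/5b +266.667ms=3/5b
5) 1066.667ms=12/5b +266.667ms=3/5b
6) 1333.333ms=3b +666.667ms=3/2b
7) 2000.0ms=9/2b +333.333ms=3/4b
8) 2333.333ms=21/4b +333.333ms=3/4b
Σ=6b of 6 (135bpm 3/8) — PASS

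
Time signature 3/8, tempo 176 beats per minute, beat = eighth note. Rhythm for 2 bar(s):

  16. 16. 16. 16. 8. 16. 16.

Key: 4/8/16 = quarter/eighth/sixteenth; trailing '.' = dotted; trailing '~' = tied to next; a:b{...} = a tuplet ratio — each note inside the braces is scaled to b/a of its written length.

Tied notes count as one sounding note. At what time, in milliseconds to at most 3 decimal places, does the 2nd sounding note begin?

1. 0.0ms @ 0 + 255.682ms (3/4)
2. 255.682ms @ 3/4 + 255.682ms (3/4)
3. 511.364ms @ 3/2 + 255.682ms (3/4)
4. 767.045ms @ 9/4 + 255.682ms (3/4)
5. 1022.727ms @ 3 + 511.364ms (3/2)
6. 1534.091ms @ 9/2 + 255.682ms (3/4)
7. 1789.773ms @ 21/4 + 255.682ms (3/4)

note 2 onset = 3/4b = 255.682ms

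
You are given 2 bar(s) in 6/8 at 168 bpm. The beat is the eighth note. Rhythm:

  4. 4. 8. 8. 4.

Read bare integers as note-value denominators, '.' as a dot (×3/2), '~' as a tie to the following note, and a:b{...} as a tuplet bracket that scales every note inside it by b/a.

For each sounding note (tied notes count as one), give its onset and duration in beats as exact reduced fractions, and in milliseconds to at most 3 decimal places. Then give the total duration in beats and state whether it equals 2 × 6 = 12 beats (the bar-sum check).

1) 0.0ms=0b +1071.429ms=3b
2) 1071.429ms=3b +1071.429ms=3b
3) 2142.857ms=6b +535.714ms=3/2b
4) 2678.571ms=15/2b +535.714ms=3/2b
5) 3214.286ms=9b +1071.429ms=3b
Σ=12b of 12 (168bpm 6/8) — PASS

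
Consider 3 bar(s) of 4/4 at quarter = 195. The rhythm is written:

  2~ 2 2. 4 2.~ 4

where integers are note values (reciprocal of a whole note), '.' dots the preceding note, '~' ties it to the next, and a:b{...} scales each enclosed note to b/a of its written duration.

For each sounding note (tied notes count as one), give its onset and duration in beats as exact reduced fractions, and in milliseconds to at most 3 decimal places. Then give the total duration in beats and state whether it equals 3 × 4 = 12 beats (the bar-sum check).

1) 0.0ms=0b +1230.769ms=4b
2) 1230.769ms=4b +923.077ms=3b
3) 2153.846ms=7b +307.692ms=1b
4) 2461.538ms=8b +1230.769ms=4b
Σ=12b of 12 (195bpm 4/4) — PASS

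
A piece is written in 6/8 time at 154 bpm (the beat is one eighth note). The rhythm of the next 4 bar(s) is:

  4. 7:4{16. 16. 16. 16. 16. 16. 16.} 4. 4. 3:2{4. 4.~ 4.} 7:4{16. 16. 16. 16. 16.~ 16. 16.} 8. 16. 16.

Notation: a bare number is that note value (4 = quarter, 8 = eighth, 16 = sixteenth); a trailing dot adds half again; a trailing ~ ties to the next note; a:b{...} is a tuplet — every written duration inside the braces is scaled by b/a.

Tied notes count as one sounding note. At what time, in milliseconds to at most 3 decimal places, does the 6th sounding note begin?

note 6 onset = 33/7b = 1836.735ms

1. 0.0ms @ 0 + 1168.831ms (3)
2. 1168.831ms @ 3 + 166.976ms (3/7)
3. 1335.807ms @ 24/7 + 166.976ms (3/7)
4. 1502.783ms @ 27/7 + 166.976ms (3/7)
5. 1669.759ms @ 30/7 + 166.976ms (3/7)
6. 1836.735ms @ 33/7 + 166.976ms (3/7)
7. 2003.711ms @ 36/7 + 166.976ms (3/7)
8. 2170.686ms @ 39/7 + 166.976ms (3/7)
9. 2337.662ms @ 6 + 1168.831ms (3)
10. 3506.494ms @ 9 + 1168.831ms (3)
11. 4675.325ms @ 12 + 779.221ms (2)
12. 5454.545ms @ 14 + 1558.442ms (4)
13. 7012.987ms @ 18 + 166.976ms (3/7)
14. 7179.963ms @ 129/7 + 166.976ms (3/7)
15. 7346.939ms @ 132/7 + 166.976ms (3/7)
16. 7513.915ms @ 135/7 + 166.976ms (3/7)
17. 7680.891ms @ 138/7 + 333.952ms (6/7)
18. 8014.842ms @ 144/7 + 166.976ms (3/7)
19. 8181.818ms @ 21 + 584.416ms (3/2)
20. 8766.234ms @ 45/2 + 292.208ms (3/4)
21. 9058.442ms @ 93/4 + 292.208ms (3/4)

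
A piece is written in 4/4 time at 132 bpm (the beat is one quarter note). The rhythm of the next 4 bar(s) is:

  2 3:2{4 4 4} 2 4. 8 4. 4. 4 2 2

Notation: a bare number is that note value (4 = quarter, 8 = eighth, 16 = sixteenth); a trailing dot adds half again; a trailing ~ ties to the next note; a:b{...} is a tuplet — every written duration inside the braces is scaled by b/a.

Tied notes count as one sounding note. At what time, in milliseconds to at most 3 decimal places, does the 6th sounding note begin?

note 6 onset = 6b = 2727.273ms

1. 0.0ms @ 0 + 909.091ms (2)
2. 909.091ms @ 2 + 303.03ms (2/3)
3. 1212.121ms @ 8/3 + 303.03ms (2/3)
4. 1515.152ms @ 10/3 + 303.03ms (2/3)
5. 1818.182ms @ 4 + 909.091ms (2)
6. 2727.273ms @ 6 + 681.818ms (3/2)
7. 3409.091ms @ 15/2 + 227.273ms (1/2)
8. 3636.364ms @ 8 + 681.818ms (3/2)
9. 4318.182ms @ 19/2 + 681.818ms (3/2)
10. 5000.0ms @ 11 + 454.545ms (1)
11. 5454.545ms @ 12 + 909.091ms (2)
12. 6363.636ms @ 14 + 909.091ms (2)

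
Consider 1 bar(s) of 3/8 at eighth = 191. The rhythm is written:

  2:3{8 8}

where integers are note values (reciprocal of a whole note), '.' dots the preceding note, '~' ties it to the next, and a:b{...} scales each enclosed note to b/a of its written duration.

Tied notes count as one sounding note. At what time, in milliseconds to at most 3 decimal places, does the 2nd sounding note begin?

note 2 onset = 3/2b = 471.204ms

1. 0.0ms @ 0 + 471.204ms (3/2)
2. 471.204ms @ 3/2 + 471.204ms (3/2)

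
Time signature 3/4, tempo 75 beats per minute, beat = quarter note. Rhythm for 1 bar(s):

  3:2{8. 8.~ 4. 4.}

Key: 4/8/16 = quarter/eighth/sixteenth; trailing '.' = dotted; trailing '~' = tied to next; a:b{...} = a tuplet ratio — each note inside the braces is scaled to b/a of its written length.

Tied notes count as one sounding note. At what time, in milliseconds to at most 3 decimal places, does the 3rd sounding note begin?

note 3 onset = 2b = 1600.0ms

1. 0.0ms @ 0 + 400.0ms (1/2)
2. 400.0ms @ 1/2 + 1200.0ms (3/2)
3. 1600.0ms @ 2 + 800.0ms (1)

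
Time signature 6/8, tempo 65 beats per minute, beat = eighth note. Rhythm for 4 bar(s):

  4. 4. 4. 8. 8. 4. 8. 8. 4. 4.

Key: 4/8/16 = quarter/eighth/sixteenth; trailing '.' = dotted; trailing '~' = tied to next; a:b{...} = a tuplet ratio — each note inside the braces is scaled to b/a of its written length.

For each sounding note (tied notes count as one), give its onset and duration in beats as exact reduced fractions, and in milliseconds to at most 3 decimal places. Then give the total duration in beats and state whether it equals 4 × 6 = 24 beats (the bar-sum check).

1) 0.0ms=0b +2769.231ms=3b
2) 2769.231ms=3b +2769.231ms=3b
3) 5538.462ms=6b +2769.231ms=3b
4) 8307.692ms=9b +1384.615ms=3/2b
5) 9692.308ms=21/2b +1384.615ms=3/2b
6) 11076.923ms=12b +2769.231ms=3b
7) 13846.154ms=15b +1384.615ms=3/2b
8) 15230.769ms=33/2b +1384.615ms=3/2b
9) 16615.385ms=18b +2769.231ms=3b
10) 19384.615ms=21b +2769.231ms=3b
Σ=24b of 24 (65bpm 6/8) — PASS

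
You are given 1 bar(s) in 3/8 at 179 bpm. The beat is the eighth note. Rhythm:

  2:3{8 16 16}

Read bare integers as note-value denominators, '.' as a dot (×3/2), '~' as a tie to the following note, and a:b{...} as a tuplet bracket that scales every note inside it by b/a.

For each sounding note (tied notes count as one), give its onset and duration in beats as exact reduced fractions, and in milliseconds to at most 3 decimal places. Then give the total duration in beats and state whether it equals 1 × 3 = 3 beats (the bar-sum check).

1) 0.0ms=0b +502.793ms=3/2b
2) 502.793ms=3/2b +251.397ms=3/4b
3) 754.19ms=9/4b +251.397ms=3/4b
Σ=3b of 3 (179bpm 3/8) — PASS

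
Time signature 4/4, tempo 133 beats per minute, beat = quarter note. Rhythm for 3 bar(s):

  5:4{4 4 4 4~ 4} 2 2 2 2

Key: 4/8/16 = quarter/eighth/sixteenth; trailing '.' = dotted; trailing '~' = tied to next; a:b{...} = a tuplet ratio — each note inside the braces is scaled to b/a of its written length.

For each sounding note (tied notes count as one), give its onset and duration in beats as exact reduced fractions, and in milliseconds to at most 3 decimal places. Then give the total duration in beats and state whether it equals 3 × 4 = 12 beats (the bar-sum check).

1) 0.0ms=0b +360.902ms=4/5b
2) 360.902ms=4/5b +360.902ms=4/5b
3) 721.805ms=8/5b +360.902ms=4/5b
4) 1082.707ms=12/5b +721.805ms=8/5b
5) 1804.511ms=4b +902.256ms=2b
6) 2706.767ms=6b +902.256ms=2b
7) 3609.023ms=8b +902.256ms=2b
8) 4511.278ms=10b +902.256ms=2b
Σ=12b of 12 (133bpm 4/4) — PASS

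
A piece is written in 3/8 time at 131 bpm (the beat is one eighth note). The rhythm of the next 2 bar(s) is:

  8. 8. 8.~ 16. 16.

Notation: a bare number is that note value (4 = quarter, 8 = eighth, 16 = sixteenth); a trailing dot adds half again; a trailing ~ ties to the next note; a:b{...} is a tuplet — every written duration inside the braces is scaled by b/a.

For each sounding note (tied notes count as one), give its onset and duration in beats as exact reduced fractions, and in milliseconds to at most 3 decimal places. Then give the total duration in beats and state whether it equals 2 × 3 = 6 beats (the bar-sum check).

1) 0.0ms=0b +687.023ms=3/2b
2) 687.023ms=3/2b +687.023ms=3/2b
3) 1374.046ms=3b +1030.534ms=9/4b
4) 2404.58ms=21/4b +343.511ms=3/4b
Σ=6b of 6 (131bpm 3/8) — PASS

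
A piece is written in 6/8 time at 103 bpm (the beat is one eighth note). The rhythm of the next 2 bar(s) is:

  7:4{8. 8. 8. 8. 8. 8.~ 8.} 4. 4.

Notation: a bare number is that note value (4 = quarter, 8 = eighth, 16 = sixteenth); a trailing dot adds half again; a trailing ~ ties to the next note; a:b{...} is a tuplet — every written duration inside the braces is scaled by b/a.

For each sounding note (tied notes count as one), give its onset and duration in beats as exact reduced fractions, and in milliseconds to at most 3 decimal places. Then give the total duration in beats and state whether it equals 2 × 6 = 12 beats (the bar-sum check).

1) 0.0ms=0b +499.307ms=6/7b
2) 499.307ms=6/7b +499.307ms=6/7b
3) 998.613ms=12/7b +499.307ms=6/7b
4) 1497.92ms=18/7b +499.307ms=6/7b
5) 1997.226ms=24/7b +499.307ms=6/7b
6) 2496.533ms=30/7b +998.613ms=12/7b
7) 3495.146ms=6b +1747.573ms=3b
8) 5242.718ms=9b +1747.573ms=3b
Σ=12b of 12 (103bpm 6/8) — PASS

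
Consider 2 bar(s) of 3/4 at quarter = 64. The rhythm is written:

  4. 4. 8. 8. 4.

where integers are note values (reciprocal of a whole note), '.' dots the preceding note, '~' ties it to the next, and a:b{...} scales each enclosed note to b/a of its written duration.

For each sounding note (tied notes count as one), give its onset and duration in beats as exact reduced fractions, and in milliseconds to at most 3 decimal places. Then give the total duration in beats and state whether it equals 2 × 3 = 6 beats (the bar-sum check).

1) 0.0ms=0b +1406.25ms=3/2b
2) 1406.25ms=3/2b +1406.25ms=3/2b
3) 2812.5ms=3b +703.125ms=3/4b
4) 3515.625ms=15/4b +703.125ms=3/4b
5) 4218.75ms=9/2b +1406.25ms=3/2b
Σ=6b of 6 (64bpm 3/4) — PASS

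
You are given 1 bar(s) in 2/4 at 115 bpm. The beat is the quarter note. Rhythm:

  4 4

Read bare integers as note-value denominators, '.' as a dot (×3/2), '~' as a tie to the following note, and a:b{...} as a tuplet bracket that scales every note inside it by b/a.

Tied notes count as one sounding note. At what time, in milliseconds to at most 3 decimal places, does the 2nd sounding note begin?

1. 0.0ms @ 0 + 521.739ms (1)
2. 521.739ms @ 1 + 521.739ms (1)

note 2 onset = 1b = 521.739ms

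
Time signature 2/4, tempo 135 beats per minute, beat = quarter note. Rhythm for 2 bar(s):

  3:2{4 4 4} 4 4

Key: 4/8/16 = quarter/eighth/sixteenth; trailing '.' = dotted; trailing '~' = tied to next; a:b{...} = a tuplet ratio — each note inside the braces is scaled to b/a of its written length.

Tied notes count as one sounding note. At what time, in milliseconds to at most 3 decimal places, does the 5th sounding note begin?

1. 0.0ms @ 0 + 296.296ms (2/3)
2. 296.296ms @ 2/3 + 296.296ms (2/3)
3. 592.593ms @ 4/3 + 296.296ms (2/3)
4. 888.889ms @ 2 + 444.444ms (1)
5. 1333.333ms @ 3 + 444.444ms (1)

note 5 onset = 3b = 1333.333ms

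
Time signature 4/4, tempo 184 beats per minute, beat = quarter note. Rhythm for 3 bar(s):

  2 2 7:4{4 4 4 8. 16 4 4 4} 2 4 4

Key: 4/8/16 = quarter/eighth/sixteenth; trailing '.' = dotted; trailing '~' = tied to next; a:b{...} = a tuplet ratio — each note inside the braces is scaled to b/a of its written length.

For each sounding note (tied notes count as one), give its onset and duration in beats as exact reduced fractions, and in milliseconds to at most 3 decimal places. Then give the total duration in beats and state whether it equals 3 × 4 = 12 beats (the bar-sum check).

1) 0.0ms=0b +652.174ms=2b
2) 652.174ms=2b +652.174ms=2b
3) 1304.348ms=4b +186.335ms=4/7b
4) 1490.683ms=32/7b +186.335ms=4/7b
5) 1677.019ms=36/7b +186.335ms=4/7b
6) 1863.354ms=40/7b +139.752ms=3/7b
7) 2003.106ms=43/7b +46.584ms=1/7b
8) 2049.689ms=44/7b +186.335ms=4/7b
9) 2236.025ms=48/7b +186.335ms=4/7b
10) 2422.36ms=52/7b +186.335ms=4/7b
11) 2608.696ms=8b +652.174ms=2b
12) 3260.87ms=10b +326.087ms=1b
13) 3586.957ms=11b +326.087ms=1b
Σ=12b of 12 (184bpm 4/4) — PASS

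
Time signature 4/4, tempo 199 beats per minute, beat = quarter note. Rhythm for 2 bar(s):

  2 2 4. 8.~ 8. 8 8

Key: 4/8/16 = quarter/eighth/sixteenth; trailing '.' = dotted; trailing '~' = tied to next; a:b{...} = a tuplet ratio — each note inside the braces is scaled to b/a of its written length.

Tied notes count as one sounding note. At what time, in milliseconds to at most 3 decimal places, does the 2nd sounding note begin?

note 2 onset = 2b = 603.015ms

1. 0.0ms @ 0 + 603.015ms (2)
2. 603.015ms @ 2 + 603.015ms (2)
3. 1206.03ms @ 4 + 452.261ms (3/2)
4. 1658.291ms @ 11/2 + 452.261ms (3/2)
5. 2110.553ms @ 7 + 150.754ms (1/2)
6. 2261.307ms @ 15/2 + 150.754ms (1/2)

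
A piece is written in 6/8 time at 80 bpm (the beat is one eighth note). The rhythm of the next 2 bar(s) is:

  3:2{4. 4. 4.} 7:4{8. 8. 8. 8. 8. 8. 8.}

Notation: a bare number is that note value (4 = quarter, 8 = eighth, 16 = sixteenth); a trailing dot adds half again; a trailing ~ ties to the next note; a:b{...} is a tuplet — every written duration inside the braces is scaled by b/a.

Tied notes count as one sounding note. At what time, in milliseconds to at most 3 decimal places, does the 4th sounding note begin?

1. 0.0ms @ 0 + 1500.0ms (2)
2. 1500.0ms @ 2 + 1500.0ms (2)
3. 3000.0ms @ 4 + 1500.0ms (2)
4. 4500.0ms @ 6 + 642.857ms (6/7)
5. 5142.857ms @ 48/7 + 642.857ms (6/7)
6. 5785.714ms @ 54/7 + 642.857ms (6/7)
7. 6428.571ms @ 60/7 + 642.857ms (6/7)
8. 7071.429ms @ 66/7 + 642.857ms (6/7)
9. 7714.286ms @ 72/7 + 642.857ms (6/7)
10. 8357.143ms @ 78/7 + 642.857ms (6/7)

note 4 onset = 6b = 4500.0ms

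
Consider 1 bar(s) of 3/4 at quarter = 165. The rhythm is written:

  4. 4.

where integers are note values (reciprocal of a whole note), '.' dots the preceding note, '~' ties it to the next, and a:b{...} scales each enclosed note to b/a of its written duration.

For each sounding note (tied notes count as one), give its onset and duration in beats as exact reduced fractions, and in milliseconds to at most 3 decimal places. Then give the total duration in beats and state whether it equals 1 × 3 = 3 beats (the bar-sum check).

1) 0.0ms=0b +545.455ms=3/2b
2) 545.455ms=3/2b +545.455ms=3/2b
Σ=3b of 3 (165bpm 3/4) — PASS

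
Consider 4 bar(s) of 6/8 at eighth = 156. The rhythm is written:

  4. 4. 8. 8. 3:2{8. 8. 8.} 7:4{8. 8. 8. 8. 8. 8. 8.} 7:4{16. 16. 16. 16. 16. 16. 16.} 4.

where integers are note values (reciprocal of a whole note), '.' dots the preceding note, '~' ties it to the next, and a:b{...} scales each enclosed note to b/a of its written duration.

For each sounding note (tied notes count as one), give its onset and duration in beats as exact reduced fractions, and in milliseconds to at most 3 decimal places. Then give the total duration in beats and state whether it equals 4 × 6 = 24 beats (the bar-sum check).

1) 0.0ms=0b +1153.846ms=3b
2) 1153.846ms=3b +1153.846ms=3b
3) 2307.692ms=6b +576.923ms=3/2b
4) 2884.615ms=15/2b +576.923ms=3/2b
5) 3461.538ms=9b +384.615ms=1b
6) 3846.154ms=10b +384.615ms=1b
7) 4230.769ms=11b +384.615ms=1b
8) 4615.385ms=12b +329.67ms=6/7b
9) 4945.055ms=90/7b +329.67ms=6/7b
10) 5274.725ms=96/7b +329.67ms=6/7b
11) 5604.396ms=102/7b +329.67ms=6/7b
12) 5934.066ms=108/7b +329.67ms=6/7b
13) 6263.736ms=114/7b +329.67ms=6/7b
14) 6593.407ms=120/7b +329.67ms=6/7b
15) 6923.077ms=18b +164.835ms=3/7b
16) 7087.912ms=129/7b +164.835ms=3/7b
17) 7252.747ms=132/7b +164.835ms=3/7b
18) 7417.582ms=135/7b +164.835ms=3/7b
19) 7582.418ms=138/7b +164.835ms=3/7b
20) 7747.253ms=141/7b +164.835ms=3/7b
21) 7912.088ms=144/7b +164.835ms=3/7b
22) 8076.923ms=21b +1153.846ms=3b
Σ=24b of 24 (156bpm 6/8) — PASS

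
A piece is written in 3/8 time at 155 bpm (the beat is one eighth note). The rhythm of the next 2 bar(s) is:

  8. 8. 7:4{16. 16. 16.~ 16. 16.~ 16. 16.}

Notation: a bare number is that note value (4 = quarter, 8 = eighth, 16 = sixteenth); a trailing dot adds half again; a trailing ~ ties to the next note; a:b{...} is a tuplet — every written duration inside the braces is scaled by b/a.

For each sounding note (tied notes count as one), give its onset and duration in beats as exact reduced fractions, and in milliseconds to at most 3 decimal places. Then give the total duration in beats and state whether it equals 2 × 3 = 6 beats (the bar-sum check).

1) 0.0ms=0b +580.645ms=3/2b
2) 580.645ms=3/2b +580.645ms=3/2b
3) 1161.29ms=3b +165.899ms=3/7b
4) 1327.189ms=24/7b +165.899ms=3/7b
5) 1493.088ms=27/7b +331.797ms=6/7b
6) 1824.885ms=33/7b +331.797ms=6/7b
7) 2156.682ms=39/7b +165.899ms=3/7b
Σ=6b of 6 (155bpm 3/8) — PASS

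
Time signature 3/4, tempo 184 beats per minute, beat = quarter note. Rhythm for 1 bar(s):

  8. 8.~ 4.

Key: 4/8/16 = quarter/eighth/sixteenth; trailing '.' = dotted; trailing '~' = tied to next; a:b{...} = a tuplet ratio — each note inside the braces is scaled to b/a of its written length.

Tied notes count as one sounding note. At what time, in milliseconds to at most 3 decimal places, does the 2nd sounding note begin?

note 2 onset = 3/4b = 244.565ms

1. 0.0ms @ 0 + 244.565ms (3/4)
2. 244.565ms @ 3/4 + 733.696ms (9/4)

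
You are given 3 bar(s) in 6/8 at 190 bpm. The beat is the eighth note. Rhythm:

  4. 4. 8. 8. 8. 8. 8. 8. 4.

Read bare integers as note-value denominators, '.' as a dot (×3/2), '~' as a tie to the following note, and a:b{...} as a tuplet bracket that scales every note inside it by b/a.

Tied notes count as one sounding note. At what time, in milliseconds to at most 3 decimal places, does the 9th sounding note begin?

1. 0.0ms @ 0 + 947.368ms (3)
2. 947.368ms @ 3 + 947.368ms (3)
3. 1894.737ms @ 6 + 473.684ms (3/2)
4. 2368.421ms @ 15/2 + 473.684ms (3/2)
5. 2842.105ms @ 9 + 473.684ms (3/2)
6. 3315.789ms @ 21/2 + 473.684ms (3/2)
7. 3789.474ms @ 12 + 473.684ms (3/2)
8. 4263.158ms @ 27/2 + 473.684ms (3/2)
9. 4736.842ms @ 15 + 947.368ms (3)

note 9 onset = 15b = 4736.842ms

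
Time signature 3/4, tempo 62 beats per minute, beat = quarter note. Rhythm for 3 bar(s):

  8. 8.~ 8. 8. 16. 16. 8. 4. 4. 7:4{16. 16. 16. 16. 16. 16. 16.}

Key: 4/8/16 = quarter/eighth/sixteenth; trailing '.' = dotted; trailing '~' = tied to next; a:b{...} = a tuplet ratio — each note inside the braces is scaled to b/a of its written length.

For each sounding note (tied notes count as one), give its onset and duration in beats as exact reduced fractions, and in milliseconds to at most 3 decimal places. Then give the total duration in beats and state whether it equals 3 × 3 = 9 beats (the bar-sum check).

1) 0.0ms=0b +725.806ms=3/4b
2) 725.806ms=3/4b +1451.613ms=3/2b
3) 2177.419ms=9/4b +725.806ms=3/4b
4) 2903.226ms=3b +362.903ms=3/8b
5) 3266.129ms=27/8b +362.903ms=3/8b
6) 3629.032ms=15/4b +725.806ms=3/4b
7) 4354.839ms=9/2b +1451.613ms=3/2b
8) 5806.452ms=6b +1451.613ms=3/2b
9) 7258.065ms=15/2b +207.373ms=3/14b
10) 7465.438ms=54/7b +207.373ms=3/14b
11) 7672.811ms=111/14b +207.373ms=3/14b
12) 7880.184ms=57/7b +207.373ms=3/14b
13) 8087.558ms=117/14b +207.373ms=3/14b
14) 8294.931ms=60/7b +207.373ms=3/14b
15) 8502.304ms=123/14b +207.373ms=3/14b
Σ=9b of 9 (62bpm 3/4) — PASS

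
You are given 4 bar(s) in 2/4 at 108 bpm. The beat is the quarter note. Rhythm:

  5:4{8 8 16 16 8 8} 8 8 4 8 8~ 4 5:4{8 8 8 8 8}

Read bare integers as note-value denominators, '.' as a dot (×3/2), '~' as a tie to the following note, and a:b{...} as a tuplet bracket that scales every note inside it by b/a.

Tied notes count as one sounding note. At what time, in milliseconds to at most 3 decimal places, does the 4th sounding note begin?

1. 0.0ms @ 0 + 222.222ms (2/5)
2. 222.222ms @ 2/5 + 222.222ms (2/5)
3. 444.444ms @ 4/5 + 111.111ms (1/5)
4. 555.556ms @ 1 + 111.111ms (1/5)
5. 666.667ms @ 6/5 + 222.222ms (2/5)
6. 888.889ms @ 8/5 + 222.222ms (2/5)
7. 1111.111ms @ 2 + 277.778ms (1/2)
8. 1388.889ms @ 5/2 + 277.778ms (1/2)
9. 1666.667ms @ 3 + 555.556ms (1)
10. 2222.222ms @ 4 + 277.778ms (1/2)
11. 2500.0ms @ 9/2 + 833.333ms (3/2)
12. 3333.333ms @ 6 + 222.222ms (2/5)
13. 3555.556ms @ 32/5 + 222.222ms (2/5)
14. 3777.778ms @ 34/5 + 222.222ms (2/5)
15. 4000.0ms @ 36/5 + 222.222ms (2/5)
16. 4222.222ms @ 38/5 + 222.222ms (2/5)

note 4 onset = 1b = 555.556ms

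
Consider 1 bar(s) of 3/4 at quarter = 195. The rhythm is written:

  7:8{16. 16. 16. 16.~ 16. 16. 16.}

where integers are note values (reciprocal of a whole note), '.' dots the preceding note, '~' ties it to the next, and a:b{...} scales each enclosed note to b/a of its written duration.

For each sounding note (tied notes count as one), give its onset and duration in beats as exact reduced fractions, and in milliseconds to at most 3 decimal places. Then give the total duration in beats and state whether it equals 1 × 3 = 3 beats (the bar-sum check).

1) 0.0ms=0b +131.868ms=3/7b
2) 131.868ms=3/7b +131.868ms=3/7b
3) 263.736ms=6/7b +131.868ms=3/7b
4) 395.604ms=9/7b +263.736ms=6/7b
5) 659.341ms=15/7b +131.868ms=3/7b
6) 791.209ms=18/7b +131.868ms=3/7b
Σ=3b of 3 (195bpm 3/4) — PASS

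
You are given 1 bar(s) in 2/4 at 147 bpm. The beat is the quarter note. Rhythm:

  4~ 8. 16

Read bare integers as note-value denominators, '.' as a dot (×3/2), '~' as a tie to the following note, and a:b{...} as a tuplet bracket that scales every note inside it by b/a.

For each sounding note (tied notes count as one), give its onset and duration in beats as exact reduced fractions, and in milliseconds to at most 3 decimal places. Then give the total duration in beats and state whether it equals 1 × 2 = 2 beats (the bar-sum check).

1) 0.0ms=0b +714.286ms=7/4b
2) 714.286ms=7/4b +102.041ms=1/4b
Σ=2b of 2 (147bpm 2/4) — PASS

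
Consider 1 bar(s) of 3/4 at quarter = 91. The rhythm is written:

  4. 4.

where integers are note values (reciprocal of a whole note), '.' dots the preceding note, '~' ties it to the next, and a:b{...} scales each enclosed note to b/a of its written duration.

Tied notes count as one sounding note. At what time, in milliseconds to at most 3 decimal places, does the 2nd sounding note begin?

1. 0.0ms @ 0 + 989.011ms (3/2)
2. 989.011ms @ 3/2 + 989.011ms (3/2)

note 2 onset = 3/2b = 989.011ms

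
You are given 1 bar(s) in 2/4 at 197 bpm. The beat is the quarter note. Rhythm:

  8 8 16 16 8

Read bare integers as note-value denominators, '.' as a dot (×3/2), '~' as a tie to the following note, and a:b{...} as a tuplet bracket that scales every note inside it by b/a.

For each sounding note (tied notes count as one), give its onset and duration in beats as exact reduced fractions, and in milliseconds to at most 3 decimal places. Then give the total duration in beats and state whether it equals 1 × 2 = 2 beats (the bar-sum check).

1) 0.0ms=0b +152.284ms=1/2b
2) 152.284ms=1/2b +152.284ms=1/2b
3) 304.569ms=1b +76.142ms=1/4b
4) 380.711ms=5/4b +76.142ms=1/4b
5) 456.853ms=3/2b +152.284ms=1/2b
Σ=2b of 2 (197bpm 2/4) — PASS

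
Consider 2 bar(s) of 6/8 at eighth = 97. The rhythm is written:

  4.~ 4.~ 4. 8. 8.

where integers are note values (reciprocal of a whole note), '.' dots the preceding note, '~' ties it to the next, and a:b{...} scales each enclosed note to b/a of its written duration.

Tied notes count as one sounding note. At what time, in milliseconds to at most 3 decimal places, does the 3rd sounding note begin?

note 3 onset = 21/2b = 6494.845ms

1. 0.0ms @ 0 + 5567.01ms (9)
2. 5567.01ms @ 9 + 927.835ms (3/2)
3. 6494.845ms @ 21/2 + 927.835ms (3/2)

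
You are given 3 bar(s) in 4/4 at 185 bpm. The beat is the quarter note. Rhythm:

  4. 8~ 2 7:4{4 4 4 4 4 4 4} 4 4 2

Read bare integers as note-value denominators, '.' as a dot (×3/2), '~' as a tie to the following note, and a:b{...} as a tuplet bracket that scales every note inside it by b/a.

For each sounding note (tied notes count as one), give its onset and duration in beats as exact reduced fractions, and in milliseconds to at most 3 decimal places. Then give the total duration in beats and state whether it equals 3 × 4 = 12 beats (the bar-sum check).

1) 0.0ms=0b +486.486ms=3/2b
2) 486.486ms=3/2b +810.811ms=5/2b
3) 1297.297ms=4b +185.328ms=4/7b
4) 1482.625ms=32/7b +185.328ms=4/7b
5) 1667.954ms=36/7b +185.328ms=4/7b
6) 1853.282ms=40/7b +185.328ms=4/7b
7) 2038.61ms=44/7b +185.328ms=4/7b
8) 2223.938ms=48/7b +185.328ms=4/7b
9) 2409.266ms=52/7b +185.328ms=4/7b
10) 2594.595ms=8b +324.324ms=1b
11) 2918.919ms=9b +324.324ms=1b
12) 3243.243ms=10b +648.649ms=2b
Σ=12b of 12 (185bpm 4/4) — PASS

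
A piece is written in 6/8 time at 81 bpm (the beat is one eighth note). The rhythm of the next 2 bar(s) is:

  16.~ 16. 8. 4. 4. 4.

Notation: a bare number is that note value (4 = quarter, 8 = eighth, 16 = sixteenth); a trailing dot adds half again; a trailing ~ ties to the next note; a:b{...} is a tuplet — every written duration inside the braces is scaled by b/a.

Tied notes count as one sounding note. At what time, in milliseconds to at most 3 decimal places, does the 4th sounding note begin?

1. 0.0ms @ 0 + 1111.111ms (3/2)
2. 1111.111ms @ 3/2 + 1111.111ms (3/2)
3. 2222.222ms @ 3 + 2222.222ms (3)
4. 4444.444ms @ 6 + 2222.222ms (3)
5. 6666.667ms @ 9 + 2222.222ms (3)

note 4 onset = 6b = 4444.444ms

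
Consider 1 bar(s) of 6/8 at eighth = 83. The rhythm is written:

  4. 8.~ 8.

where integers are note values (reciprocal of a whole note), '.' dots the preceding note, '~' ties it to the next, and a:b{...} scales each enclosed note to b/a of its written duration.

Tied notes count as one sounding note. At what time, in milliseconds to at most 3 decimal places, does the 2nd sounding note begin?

note 2 onset = 3b = 2168.675ms

1. 0.0ms @ 0 + 2168.675ms (3)
2. 2168.675ms @ 3 + 2168.675ms (3)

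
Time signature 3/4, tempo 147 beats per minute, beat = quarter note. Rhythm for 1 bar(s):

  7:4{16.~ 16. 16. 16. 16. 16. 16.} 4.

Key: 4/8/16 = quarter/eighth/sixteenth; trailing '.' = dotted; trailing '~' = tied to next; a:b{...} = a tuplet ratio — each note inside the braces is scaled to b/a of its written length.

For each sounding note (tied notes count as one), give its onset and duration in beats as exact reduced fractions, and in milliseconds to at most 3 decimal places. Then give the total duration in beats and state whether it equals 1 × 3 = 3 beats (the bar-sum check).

1) 0.0ms=0b +174.927ms=3/7b
2) 174.927ms=3/7b +87.464ms=3/14b
3) 262.391ms=9/14b +87.464ms=3/14b
4) 349.854ms=6/7b +87.464ms=3/14b
5) 437.318ms=15/14b +87.464ms=3/14b
6) 524.781ms=9/7b +87.464ms=3/14b
7) 612.245ms=3/2b +612.245ms=3/2b
Σ=3b of 3 (147bpm 3/4) — PASS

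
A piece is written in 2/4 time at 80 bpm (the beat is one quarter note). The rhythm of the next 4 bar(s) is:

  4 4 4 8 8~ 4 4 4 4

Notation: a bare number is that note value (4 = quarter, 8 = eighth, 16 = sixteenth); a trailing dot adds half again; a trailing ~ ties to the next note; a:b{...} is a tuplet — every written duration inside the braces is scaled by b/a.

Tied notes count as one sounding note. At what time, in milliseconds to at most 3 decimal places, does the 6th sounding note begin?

note 6 onset = 5b = 3750.0ms

1. 0.0ms @ 0 + 750.0ms (1)
2. 750.0ms @ 1 + 750.0ms (1)
3. 1500.0ms @ 2 + 750.0ms (1)
4. 2250.0ms @ 3 + 375.0ms (1/2)
5. 2625.0ms @ 7/2 + 1125.0ms (3/2)
6. 3750.0ms @ 5 + 750.0ms (1)
7. 4500.0ms @ 6 + 750.0ms (1)
8. 5250.0ms @ 7 + 750.0ms (1)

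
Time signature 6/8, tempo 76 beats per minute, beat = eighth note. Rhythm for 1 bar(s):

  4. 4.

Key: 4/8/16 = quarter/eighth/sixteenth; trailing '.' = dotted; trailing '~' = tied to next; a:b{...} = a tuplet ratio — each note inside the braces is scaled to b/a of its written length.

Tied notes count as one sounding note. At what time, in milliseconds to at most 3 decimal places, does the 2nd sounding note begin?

note 2 onset = 3b = 2368.421ms

1. 0.0ms @ 0 + 2368.421ms (3)
2. 2368.421ms @ 3 + 2368.421ms (3)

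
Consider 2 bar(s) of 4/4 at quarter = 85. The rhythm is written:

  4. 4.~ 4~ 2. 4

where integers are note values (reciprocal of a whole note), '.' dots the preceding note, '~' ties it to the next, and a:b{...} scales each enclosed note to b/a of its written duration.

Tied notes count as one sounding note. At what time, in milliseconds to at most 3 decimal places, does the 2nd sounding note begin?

note 2 onset = 3/2b = 1058.824ms

1. 0.0ms @ 0 + 1058.824ms (3/2)
2. 1058.824ms @ 3/2 + 3882.353ms (11/2)
3. 4941.176ms @ 7 + 705.882ms (1)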